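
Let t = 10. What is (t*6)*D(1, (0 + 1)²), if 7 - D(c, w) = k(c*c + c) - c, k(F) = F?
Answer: 360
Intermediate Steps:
D(c, w) = 7 - c² (D(c, w) = 7 - ((c*c + c) - c) = 7 - ((c² + c) - c) = 7 - ((c + c²) - c) = 7 - c²)
(t*6)*D(1, (0 + 1)²) = (10*6)*(7 - 1*1²) = 60*(7 - 1*1) = 60*(7 - 1) = 60*6 = 360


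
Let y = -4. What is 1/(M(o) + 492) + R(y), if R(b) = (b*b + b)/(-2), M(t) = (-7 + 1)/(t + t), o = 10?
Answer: -29492/4917 ≈ -5.9980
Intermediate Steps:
M(t) = -3/t (M(t) = -6*1/(2*t) = -3/t)
R(b) = -b/2 - b²/2 (R(b) = (b² + b)*(-½) = (b + b²)*(-½) = -b/2 - b²/2)
1/(M(o) + 492) + R(y) = 1/(-3/10 + 492) - ½*(-4)*(1 - 4) = 1/(-3*⅒ + 492) - ½*(-4)*(-3) = 1/(-3/10 + 492) - 6 = 1/(4917/10) - 6 = 10/4917 - 6 = -29492/4917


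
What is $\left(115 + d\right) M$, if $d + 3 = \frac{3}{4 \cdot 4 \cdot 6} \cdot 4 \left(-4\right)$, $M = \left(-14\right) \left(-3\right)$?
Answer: $4683$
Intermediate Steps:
$M = 42$
$d = - \frac{7}{2}$ ($d = -3 + \frac{3}{4 \cdot 4 \cdot 6} \cdot 4 \left(-4\right) = -3 + \frac{3}{16 \cdot 6} \cdot 4 \left(-4\right) = -3 + \frac{3}{96} \cdot 4 \left(-4\right) = -3 + 3 \cdot \frac{1}{96} \cdot 4 \left(-4\right) = -3 + \frac{1}{32} \cdot 4 \left(-4\right) = -3 + \frac{1}{8} \left(-4\right) = -3 - \frac{1}{2} = - \frac{7}{2} \approx -3.5$)
$\left(115 + d\right) M = \left(115 - \frac{7}{2}\right) 42 = \frac{223}{2} \cdot 42 = 4683$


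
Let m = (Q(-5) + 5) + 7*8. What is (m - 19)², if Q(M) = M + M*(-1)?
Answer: 1764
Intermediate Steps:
Q(M) = 0 (Q(M) = M - M = 0)
m = 61 (m = (0 + 5) + 7*8 = 5 + 56 = 61)
(m - 19)² = (61 - 19)² = 42² = 1764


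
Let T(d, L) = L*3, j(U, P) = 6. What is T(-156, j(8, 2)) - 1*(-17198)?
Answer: 17216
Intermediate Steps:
T(d, L) = 3*L
T(-156, j(8, 2)) - 1*(-17198) = 3*6 - 1*(-17198) = 18 + 17198 = 17216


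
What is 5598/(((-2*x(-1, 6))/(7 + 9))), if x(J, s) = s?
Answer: -7464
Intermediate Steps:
5598/(((-2*x(-1, 6))/(7 + 9))) = 5598/(((-2*6)/(7 + 9))) = 5598/((-12/16)) = 5598/((-12*1/16)) = 5598/(-3/4) = 5598*(-4/3) = -7464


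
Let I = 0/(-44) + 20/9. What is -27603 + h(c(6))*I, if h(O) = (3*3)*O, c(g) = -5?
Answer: -27703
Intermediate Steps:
I = 20/9 (I = 0*(-1/44) + 20*(⅑) = 0 + 20/9 = 20/9 ≈ 2.2222)
h(O) = 9*O
-27603 + h(c(6))*I = -27603 + (9*(-5))*(20/9) = -27603 - 45*20/9 = -27603 - 100 = -27703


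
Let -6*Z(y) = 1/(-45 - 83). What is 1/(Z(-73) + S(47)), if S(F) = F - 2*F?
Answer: -768/36095 ≈ -0.021277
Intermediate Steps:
S(F) = -F
Z(y) = 1/768 (Z(y) = -1/(6*(-45 - 83)) = -1/6/(-128) = -1/6*(-1/128) = 1/768)
1/(Z(-73) + S(47)) = 1/(1/768 - 1*47) = 1/(1/768 - 47) = 1/(-36095/768) = -768/36095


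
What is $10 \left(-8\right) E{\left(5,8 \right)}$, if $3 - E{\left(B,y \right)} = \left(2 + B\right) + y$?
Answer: $960$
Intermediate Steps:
$E{\left(B,y \right)} = 1 - B - y$ ($E{\left(B,y \right)} = 3 - \left(\left(2 + B\right) + y\right) = 3 - \left(2 + B + y\right) = 1 - B - y$)
$10 \left(-8\right) E{\left(5,8 \right)} = 10 \left(-8\right) \left(1 - 5 - 8\right) = - 80 \left(1 - 5 - 8\right) = \left(-80\right) \left(-12\right) = 960$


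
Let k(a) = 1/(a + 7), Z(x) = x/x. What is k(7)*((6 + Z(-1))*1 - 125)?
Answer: -59/7 ≈ -8.4286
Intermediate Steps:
Z(x) = 1
k(a) = 1/(7 + a)
k(7)*((6 + Z(-1))*1 - 125) = ((6 + 1)*1 - 125)/(7 + 7) = (7*1 - 125)/14 = (7 - 125)/14 = (1/14)*(-118) = -59/7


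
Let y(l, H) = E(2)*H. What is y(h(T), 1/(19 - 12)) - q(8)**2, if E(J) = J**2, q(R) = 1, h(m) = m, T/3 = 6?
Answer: -3/7 ≈ -0.42857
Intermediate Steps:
T = 18 (T = 3*6 = 18)
y(l, H) = 4*H (y(l, H) = 2**2*H = 4*H)
y(h(T), 1/(19 - 12)) - q(8)**2 = 4/(19 - 12) - 1*1**2 = 4/7 - 1*1 = 4*(1/7) - 1 = 4/7 - 1 = -3/7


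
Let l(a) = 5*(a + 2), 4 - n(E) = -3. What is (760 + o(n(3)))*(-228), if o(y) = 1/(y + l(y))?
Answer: -2252697/13 ≈ -1.7328e+5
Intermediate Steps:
n(E) = 7 (n(E) = 4 - 1*(-3) = 4 + 3 = 7)
l(a) = 10 + 5*a (l(a) = 5*(2 + a) = 10 + 5*a)
o(y) = 1/(10 + 6*y) (o(y) = 1/(y + (10 + 5*y)) = 1/(10 + 6*y))
(760 + o(n(3)))*(-228) = (760 + 1/(2*(5 + 3*7)))*(-228) = (760 + 1/(2*(5 + 21)))*(-228) = (760 + (1/2)/26)*(-228) = (760 + (1/2)*(1/26))*(-228) = (760 + 1/52)*(-228) = (39521/52)*(-228) = -2252697/13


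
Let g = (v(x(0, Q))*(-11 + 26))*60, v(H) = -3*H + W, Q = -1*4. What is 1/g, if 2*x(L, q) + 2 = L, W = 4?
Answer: 1/6300 ≈ 0.00015873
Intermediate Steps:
Q = -4
x(L, q) = -1 + L/2
v(H) = 4 - 3*H (v(H) = -3*H + 4 = 4 - 3*H)
g = 6300 (g = ((4 - 3*(-1 + (1/2)*0))*(-11 + 26))*60 = ((4 - 3*(-1 + 0))*15)*60 = ((4 - 3*(-1))*15)*60 = ((4 + 3)*15)*60 = (7*15)*60 = 105*60 = 6300)
1/g = 1/6300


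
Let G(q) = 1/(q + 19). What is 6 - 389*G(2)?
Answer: -263/21 ≈ -12.524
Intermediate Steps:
G(q) = 1/(19 + q)
6 - 389*G(2) = 6 - 389/(19 + 2) = 6 - 389/21 = -263/21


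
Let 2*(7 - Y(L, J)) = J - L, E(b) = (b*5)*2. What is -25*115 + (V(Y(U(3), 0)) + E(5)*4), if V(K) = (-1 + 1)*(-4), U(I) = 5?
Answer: -2675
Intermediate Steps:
E(b) = 10*b (E(b) = (5*b)*2 = 10*b)
Y(L, J) = 7 + L/2 - J/2 (Y(L, J) = 7 - (J - L)/2 = 7 + (L/2 - J/2) = 7 + L/2 - J/2)
V(K) = 0 (V(K) = 0*(-4) = 0)
-25*115 + (V(Y(U(3), 0)) + E(5)*4) = -25*115 + (0 + (10*5)*4) = -2875 + (0 + 50*4) = -2875 + (0 + 200) = -2875 + 200 = -2675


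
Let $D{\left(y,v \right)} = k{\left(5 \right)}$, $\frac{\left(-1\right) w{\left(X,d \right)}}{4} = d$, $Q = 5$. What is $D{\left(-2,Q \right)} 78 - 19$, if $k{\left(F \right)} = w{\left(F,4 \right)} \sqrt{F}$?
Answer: $-19 - 1248 \sqrt{5} \approx -2809.6$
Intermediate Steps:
$w{\left(X,d \right)} = - 4 d$
$k{\left(F \right)} = - 16 \sqrt{F}$ ($k{\left(F \right)} = \left(-4\right) 4 \sqrt{F} = - 16 \sqrt{F}$)
$D{\left(y,v \right)} = - 16 \sqrt{5}$
$D{\left(-2,Q \right)} 78 - 19 = - 16 \sqrt{5} \cdot 78 - 19 = - 1248 \sqrt{5} - 19 = -19 - 1248 \sqrt{5}$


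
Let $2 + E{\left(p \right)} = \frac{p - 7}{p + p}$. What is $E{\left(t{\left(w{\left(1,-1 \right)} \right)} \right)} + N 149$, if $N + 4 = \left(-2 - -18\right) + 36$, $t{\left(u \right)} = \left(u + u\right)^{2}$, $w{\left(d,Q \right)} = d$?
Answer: $\frac{57197}{8} \approx 7149.6$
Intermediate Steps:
$t{\left(u \right)} = 4 u^{2}$ ($t{\left(u \right)} = \left(2 u\right)^{2} = 4 u^{2}$)
$E{\left(p \right)} = -2 + \frac{-7 + p}{2 p}$ ($E{\left(p \right)} = -2 + \frac{p - 7}{p + p} = -2 + \frac{-7 + p}{2 p}$)
$N = 48$ ($N = -4 + \left(\left(-2 - -18\right) + 36\right) = -4 + \left(\left(-2 + 18\right) + 36\right) = -4 + \left(16 + 36\right) = -4 + 52 = 48$)
$E{\left(t{\left(w{\left(1,-1 \right)} \right)} \right)} + N 149 = \frac{-7 - 3 \cdot 4 \cdot 1^{2}}{2 \cdot 4 \cdot 1^{2}} + 48 \cdot 149 = \frac{-7 - 3 \cdot 4 \cdot 1}{2 \cdot 4 \cdot 1} + 7152 = \frac{-7 - 12}{2 \cdot 4} + 7152 = \frac{1}{2} \cdot \frac{1}{4} \left(-7 - 12\right) + 7152 = \frac{1}{2} \cdot \frac{1}{4} \left(-19\right) + 7152 = - \frac{19}{8} + 7152 = \frac{57197}{8}$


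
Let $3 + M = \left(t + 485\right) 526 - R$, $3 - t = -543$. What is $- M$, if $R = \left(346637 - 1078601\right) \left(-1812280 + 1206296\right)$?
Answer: $443557930273$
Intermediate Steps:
$t = 546$ ($t = 3 - -543 = 3 + 543 = 546$)
$R = 443558472576$ ($R = \left(-731964\right) \left(-605984\right) = 443558472576$)
$M = -443557930273$ ($M = -3 - \left(443558472576 - \left(546 + 485\right) 526\right) = -3 + \left(1031 \cdot 526 - 443558472576\right) = -3 + \left(542306 - 443558472576\right) = -3 - 443557930270 = -443557930273$)
$- M = \left(-1\right) \left(-443557930273\right) = 443557930273$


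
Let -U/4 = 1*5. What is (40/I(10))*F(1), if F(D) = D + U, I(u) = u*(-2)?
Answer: 38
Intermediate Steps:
I(u) = -2*u
U = -20 (U = -4*5 = -20)
F(D) = -20 + D (F(D) = D - 20 = -20 + D)
(40/I(10))*F(1) = (40/((-2*10)))*(-20 + 1) = (40/(-20))*(-19) = (40*(-1/20))*(-19) = -2*(-19) = 38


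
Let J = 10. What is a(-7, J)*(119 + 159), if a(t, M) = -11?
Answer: -3058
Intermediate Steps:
a(-7, J)*(119 + 159) = -11*(119 + 159) = -11*278 = -3058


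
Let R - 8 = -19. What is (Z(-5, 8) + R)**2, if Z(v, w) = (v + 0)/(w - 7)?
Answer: 256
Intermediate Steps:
R = -11 (R = 8 - 19 = -11)
Z(v, w) = v/(-7 + w)
(Z(-5, 8) + R)**2 = (-5/(-7 + 8) - 11)**2 = (-5/1 - 11)**2 = (-5*1 - 11)**2 = (-5 - 11)**2 = (-16)**2 = 256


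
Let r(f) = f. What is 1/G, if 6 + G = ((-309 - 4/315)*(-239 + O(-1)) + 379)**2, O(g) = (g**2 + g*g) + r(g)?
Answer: 2025/11066141137411 ≈ 1.8299e-10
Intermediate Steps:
O(g) = g + 2*g**2 (O(g) = (g**2 + g*g) + g = (g**2 + g**2) + g = 2*g**2 + g = g + 2*g**2)
G = 11066141137411/2025 (G = -6 + ((-309 - 4/315)*(-239 - (1 + 2*(-1))) + 379)**2 = -6 + ((-309 - 4*1/315)*(-239 - (1 - 2)) + 379)**2 = -6 + ((-309 - 4/315)*(-239 - 1*(-1)) + 379)**2 = -6 + (-97339*(-239 + 1)/315 + 379)**2 = -6 + (-97339/315*(-238) + 379)**2 = -6 + (3309526/45 + 379)**2 = -6 + (3326581/45)**2 = -6 + 11066141149561/2025 = 11066141137411/2025 ≈ 5.4648e+9)
1/G = 1/(11066141137411/2025) = 2025/11066141137411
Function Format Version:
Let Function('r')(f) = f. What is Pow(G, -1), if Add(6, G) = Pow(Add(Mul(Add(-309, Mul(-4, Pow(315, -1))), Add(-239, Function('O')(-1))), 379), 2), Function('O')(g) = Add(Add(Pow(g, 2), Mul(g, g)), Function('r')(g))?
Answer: Rational(2025, 11066141137411) ≈ 1.8299e-10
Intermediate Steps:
Function('O')(g) = Add(g, Mul(2, Pow(g, 2))) (Function('O')(g) = Add(Add(Pow(g, 2), Mul(g, g)), g) = Add(Add(Pow(g, 2), Pow(g, 2)), g) = Add(Mul(2, Pow(g, 2)), g) = Add(g, Mul(2, Pow(g, 2))))
G = Rational(11066141137411, 2025) (G = Add(-6, Pow(Add(Mul(Add(-309, Mul(-4, Pow(315, -1))), Add(-239, Mul(-1, Add(1, Mul(2, -1))))), 379), 2)) = Add(-6, Pow(Add(Mul(Add(-309, Mul(-4, Rational(1, 315))), Add(-239, Mul(-1, Add(1, -2)))), 379), 2)) = Add(-6, Pow(Add(Mul(Add(-309, Rational(-4, 315)), Add(-239, Mul(-1, -1))), 379), 2)) = Add(-6, Pow(Add(Mul(Rational(-97339, 315), Add(-239, 1)), 379), 2)) = Add(-6, Pow(Add(Mul(Rational(-97339, 315), -238), 379), 2)) = Add(-6, Pow(Add(Rational(3309526, 45), 379), 2)) = Add(-6, Pow(Rational(3326581, 45), 2)) = Add(-6, Rational(11066141149561, 2025)) = Rational(11066141137411, 2025) ≈ 5.4648e+9)
Pow(G, -1) = Pow(Rational(11066141137411, 2025), -1) = Rational(2025, 11066141137411)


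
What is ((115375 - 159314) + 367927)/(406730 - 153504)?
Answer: 161994/126613 ≈ 1.2794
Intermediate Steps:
((115375 - 159314) + 367927)/(406730 - 153504) = (-43939 + 367927)/253226 = 323988*(1/253226) = 161994/126613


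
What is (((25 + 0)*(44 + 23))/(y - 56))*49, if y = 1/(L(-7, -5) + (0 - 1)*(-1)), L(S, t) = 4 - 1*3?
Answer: -164150/111 ≈ -1478.8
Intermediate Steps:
L(S, t) = 1 (L(S, t) = 4 - 3 = 1)
y = ½ (y = 1/(1 + (0 - 1)*(-1)) = 1/(1 - 1*(-1)) = 1/(1 + 1) = 1/2 = ½ ≈ 0.50000)
(((25 + 0)*(44 + 23))/(y - 56))*49 = (((25 + 0)*(44 + 23))/(½ - 56))*49 = ((25*67)/(-111/2))*49 = -2/111*1675*49 = -3350/111*49 = -164150/111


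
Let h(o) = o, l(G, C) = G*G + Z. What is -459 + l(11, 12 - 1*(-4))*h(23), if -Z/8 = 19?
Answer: -1172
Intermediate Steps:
Z = -152 (Z = -8*19 = -152)
l(G, C) = -152 + G**2 (l(G, C) = G*G - 152 = G**2 - 152 = -152 + G**2)
-459 + l(11, 12 - 1*(-4))*h(23) = -459 + (-152 + 11**2)*23 = -459 + (-152 + 121)*23 = -459 - 31*23 = -459 - 713 = -1172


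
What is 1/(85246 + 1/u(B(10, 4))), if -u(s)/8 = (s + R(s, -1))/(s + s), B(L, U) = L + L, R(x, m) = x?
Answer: 8/681967 ≈ 1.1731e-5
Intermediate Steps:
B(L, U) = 2*L
u(s) = -8 (u(s) = -8*(s + s)/(s + s) = -8*2*s/(2*s) = -8*2*s*1/(2*s) = -8*1 = -8)
1/(85246 + 1/u(B(10, 4))) = 1/(85246 + 1/(-8)) = 1/(85246 - 1/8) = 1/(681967/8) = 8/681967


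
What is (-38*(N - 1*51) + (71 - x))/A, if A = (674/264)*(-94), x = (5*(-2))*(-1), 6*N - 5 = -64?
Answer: -156596/15839 ≈ -9.8867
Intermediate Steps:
N = -59/6 (N = 5/6 + (1/6)*(-64) = 5/6 - 32/3 = -59/6 ≈ -9.8333)
x = 10 (x = -10*(-1) = 10)
A = -15839/66 (A = (674*(1/264))*(-94) = (337/132)*(-94) = -15839/66 ≈ -239.98)
(-38*(N - 1*51) + (71 - x))/A = (-38*(-59/6 - 1*51) + (71 - 1*10))/(-15839/66) = (-38*(-59/6 - 51) + (71 - 10))*(-66/15839) = (-38*(-365/6) + 61)*(-66/15839) = (6935/3 + 61)*(-66/15839) = (7118/3)*(-66/15839) = -156596/15839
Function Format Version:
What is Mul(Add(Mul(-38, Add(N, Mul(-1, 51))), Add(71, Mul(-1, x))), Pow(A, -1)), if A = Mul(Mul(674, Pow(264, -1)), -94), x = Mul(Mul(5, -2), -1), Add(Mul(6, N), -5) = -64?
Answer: Rational(-156596, 15839) ≈ -9.8867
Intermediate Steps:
N = Rational(-59, 6) (N = Add(Rational(5, 6), Mul(Rational(1, 6), -64)) = Add(Rational(5, 6), Rational(-32, 3)) = Rational(-59, 6) ≈ -9.8333)
x = 10 (x = Mul(-10, -1) = 10)
A = Rational(-15839, 66) (A = Mul(Mul(674, Rational(1, 264)), -94) = Mul(Rational(337, 132), -94) = Rational(-15839, 66) ≈ -239.98)
Mul(Add(Mul(-38, Add(N, Mul(-1, 51))), Add(71, Mul(-1, x))), Pow(A, -1)) = Mul(Add(Mul(-38, Add(Rational(-59, 6), Mul(-1, 51))), Add(71, Mul(-1, 10))), Pow(Rational(-15839, 66), -1)) = Mul(Add(Mul(-38, Add(Rational(-59, 6), -51)), Add(71, -10)), Rational(-66, 15839)) = Mul(Add(Mul(-38, Rational(-365, 6)), 61), Rational(-66, 15839)) = Mul(Add(Rational(6935, 3), 61), Rational(-66, 15839)) = Mul(Rational(7118, 3), Rational(-66, 15839)) = Rational(-156596, 15839)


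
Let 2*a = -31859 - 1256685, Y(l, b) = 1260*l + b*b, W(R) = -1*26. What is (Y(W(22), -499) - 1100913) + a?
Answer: -1528944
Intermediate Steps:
W(R) = -26
Y(l, b) = b**2 + 1260*l (Y(l, b) = 1260*l + b**2 = b**2 + 1260*l)
a = -644272 (a = (-31859 - 1256685)/2 = (1/2)*(-1288544) = -644272)
(Y(W(22), -499) - 1100913) + a = (((-499)**2 + 1260*(-26)) - 1100913) - 644272 = ((249001 - 32760) - 1100913) - 644272 = (216241 - 1100913) - 644272 = -884672 - 644272 = -1528944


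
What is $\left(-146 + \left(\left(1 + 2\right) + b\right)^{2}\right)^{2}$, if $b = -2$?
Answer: $21025$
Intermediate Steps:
$\left(-146 + \left(\left(1 + 2\right) + b\right)^{2}\right)^{2} = \left(-146 + \left(\left(1 + 2\right) - 2\right)^{2}\right)^{2} = \left(-146 + \left(3 - 2\right)^{2}\right)^{2} = \left(-146 + 1^{2}\right)^{2} = \left(-146 + 1\right)^{2} = \left(-145\right)^{2} = 21025$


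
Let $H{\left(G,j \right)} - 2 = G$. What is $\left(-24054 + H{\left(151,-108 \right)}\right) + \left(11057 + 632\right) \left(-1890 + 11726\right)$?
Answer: $114949103$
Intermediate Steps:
$H{\left(G,j \right)} = 2 + G$
$\left(-24054 + H{\left(151,-108 \right)}\right) + \left(11057 + 632\right) \left(-1890 + 11726\right) = \left(-24054 + \left(2 + 151\right)\right) + \left(11057 + 632\right) \left(-1890 + 11726\right) = \left(-24054 + 153\right) + 11689 \cdot 9836 = -23901 + 114973004 = 114949103$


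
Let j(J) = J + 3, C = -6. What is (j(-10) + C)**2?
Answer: 169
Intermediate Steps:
j(J) = 3 + J
(j(-10) + C)**2 = ((3 - 10) - 6)**2 = (-7 - 6)**2 = (-13)**2 = 169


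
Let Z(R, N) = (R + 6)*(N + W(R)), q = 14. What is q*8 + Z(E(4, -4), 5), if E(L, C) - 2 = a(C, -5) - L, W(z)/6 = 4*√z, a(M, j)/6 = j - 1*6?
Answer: -198 - 2976*I*√17 ≈ -198.0 - 12270.0*I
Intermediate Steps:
a(M, j) = -36 + 6*j (a(M, j) = 6*(j - 1*6) = 6*(j - 6) = 6*(-6 + j) = -36 + 6*j)
W(z) = 24*√z (W(z) = 6*(4*√z) = 24*√z)
E(L, C) = -64 - L (E(L, C) = 2 + ((-36 + 6*(-5)) - L) = 2 + ((-36 - 30) - L) = 2 + (-66 - L) = -64 - L)
Z(R, N) = (6 + R)*(N + 24*√R) (Z(R, N) = (R + 6)*(N + 24*√R) = (6 + R)*(N + 24*√R))
q*8 + Z(E(4, -4), 5) = 14*8 + (6*5 + 24*(-64 - 1*4)^(3/2) + 144*√(-64 - 1*4) + 5*(-64 - 1*4)) = 112 + (30 + 24*(-64 - 4)^(3/2) + 144*√(-64 - 4) + 5*(-64 - 4)) = 112 + (30 + 24*(-68)^(3/2) + 144*√(-68) + 5*(-68)) = 112 + (30 + 24*(-136*I*√17) + 144*(2*I*√17) - 340) = 112 + (30 - 3264*I*√17 + 288*I*√17 - 340) = 112 + (-310 - 2976*I*√17) = -198 - 2976*I*√17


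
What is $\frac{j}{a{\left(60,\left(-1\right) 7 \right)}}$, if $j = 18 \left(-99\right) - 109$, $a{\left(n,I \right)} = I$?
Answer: $\frac{1891}{7} \approx 270.14$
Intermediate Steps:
$j = -1891$ ($j = -1782 - 109 = -1891$)
$\frac{j}{a{\left(60,\left(-1\right) 7 \right)}} = - \frac{1891}{\left(-1\right) 7} = - \frac{1891}{-7} = \left(-1891\right) \left(- \frac{1}{7}\right) = \frac{1891}{7}$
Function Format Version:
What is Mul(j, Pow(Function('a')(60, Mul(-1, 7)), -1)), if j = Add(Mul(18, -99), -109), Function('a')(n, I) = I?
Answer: Rational(1891, 7) ≈ 270.14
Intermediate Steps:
j = -1891 (j = Add(-1782, -109) = -1891)
Mul(j, Pow(Function('a')(60, Mul(-1, 7)), -1)) = Mul(-1891, Pow(Mul(-1, 7), -1)) = Mul(-1891, Pow(-7, -1)) = Mul(-1891, Rational(-1, 7)) = Rational(1891, 7)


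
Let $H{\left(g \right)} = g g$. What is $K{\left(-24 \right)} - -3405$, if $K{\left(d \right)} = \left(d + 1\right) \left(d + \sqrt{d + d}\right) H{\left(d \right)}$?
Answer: $321357 - 52992 i \sqrt{3} \approx 3.2136 \cdot 10^{5} - 91785.0 i$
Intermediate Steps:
$H{\left(g \right)} = g^{2}$
$K{\left(d \right)} = d^{2} \left(1 + d\right) \left(d + \sqrt{2} \sqrt{d}\right)$ ($K{\left(d \right)} = \left(d + 1\right) \left(d + \sqrt{d + d}\right) d^{2} = \left(1 + d\right) \left(d + \sqrt{2 d}\right) d^{2} = \left(1 + d\right) \left(d + \sqrt{2} \sqrt{d}\right) d^{2} = d^{2} \left(1 + d\right) \left(d + \sqrt{2} \sqrt{d}\right)$)
$K{\left(-24 \right)} - -3405 = \left(\left(-24\right)^{3} + \left(-24\right)^{4} + \sqrt{2} \left(-24\right)^{\frac{5}{2}} + \sqrt{2} \left(-24\right)^{\frac{7}{2}}\right) - -3405 = \left(-13824 + 331776 + \sqrt{2} \cdot 1152 i \sqrt{6} + \sqrt{2} \left(- 27648 i \sqrt{6}\right)\right) + 3405 = \left(-13824 + 331776 + 2304 i \sqrt{3} - 55296 i \sqrt{3}\right) + 3405 = \left(317952 - 52992 i \sqrt{3}\right) + 3405 = 321357 - 52992 i \sqrt{3}$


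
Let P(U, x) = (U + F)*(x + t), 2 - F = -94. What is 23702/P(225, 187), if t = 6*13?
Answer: 23702/85065 ≈ 0.27863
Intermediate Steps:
F = 96 (F = 2 - 1*(-94) = 2 + 94 = 96)
t = 78
P(U, x) = (78 + x)*(96 + U) (P(U, x) = (U + 96)*(x + 78) = (96 + U)*(78 + x) = (78 + x)*(96 + U))
23702/P(225, 187) = 23702/(7488 + 78*225 + 96*187 + 225*187) = 23702/(7488 + 17550 + 17952 + 42075) = 23702/85065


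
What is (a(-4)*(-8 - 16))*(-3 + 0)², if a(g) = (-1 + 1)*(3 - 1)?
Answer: 0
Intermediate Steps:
a(g) = 0 (a(g) = 0*2 = 0)
(a(-4)*(-8 - 16))*(-3 + 0)² = (0*(-8 - 16))*(-3 + 0)² = (0*(-24))*(-3)² = 0*9 = 0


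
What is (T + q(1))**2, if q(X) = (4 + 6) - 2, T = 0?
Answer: 64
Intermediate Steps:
q(X) = 8 (q(X) = 10 - 2 = 8)
(T + q(1))**2 = (0 + 8)**2 = 8**2 = 64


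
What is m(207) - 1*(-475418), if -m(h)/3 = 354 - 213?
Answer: 474995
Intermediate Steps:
m(h) = -423 (m(h) = -3*(354 - 213) = -3*141 = -423)
m(207) - 1*(-475418) = -423 - 1*(-475418) = -423 + 475418 = 474995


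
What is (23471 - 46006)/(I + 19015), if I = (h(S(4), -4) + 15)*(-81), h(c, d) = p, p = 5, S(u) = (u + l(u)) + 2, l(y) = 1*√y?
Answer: -4507/3479 ≈ -1.2955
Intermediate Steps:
l(y) = √y
S(u) = 2 + u + √u (S(u) = (u + √u) + 2 = 2 + u + √u)
h(c, d) = 5
I = -1620 (I = (5 + 15)*(-81) = 20*(-81) = -1620)
(23471 - 46006)/(I + 19015) = (23471 - 46006)/(-1620 + 19015) = -22535/17395 = -22535*1/17395 = -4507/3479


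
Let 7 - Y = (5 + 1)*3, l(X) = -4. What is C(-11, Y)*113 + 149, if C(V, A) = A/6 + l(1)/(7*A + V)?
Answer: -1750/33 ≈ -53.030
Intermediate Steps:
Y = -11 (Y = 7 - (5 + 1)*3 = 7 - 6*3 = 7 - 1*18 = 7 - 18 = -11)
C(V, A) = -4/(V + 7*A) + A/6 (C(V, A) = A/6 - 4/(7*A + V) = A*(⅙) - 4/(V + 7*A) = A/6 - 4/(V + 7*A) = -4/(V + 7*A) + A/6)
C(-11, Y)*113 + 149 = ((-24 + 7*(-11)² - 11*(-11))/(6*(-11 + 7*(-11))))*113 + 149 = ((-24 + 7*121 + 121)/(6*(-11 - 77)))*113 + 149 = ((⅙)*(-24 + 847 + 121)/(-88))*113 + 149 = ((⅙)*(-1/88)*944)*113 + 149 = -59/33*113 + 149 = -6667/33 + 149 = -1750/33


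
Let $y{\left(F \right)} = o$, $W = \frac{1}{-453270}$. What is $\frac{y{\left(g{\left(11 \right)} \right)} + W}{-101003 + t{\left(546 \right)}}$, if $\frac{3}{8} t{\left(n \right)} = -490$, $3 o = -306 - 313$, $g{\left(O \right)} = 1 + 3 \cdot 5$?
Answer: $\frac{13360673}{6624843230} \approx 0.0020168$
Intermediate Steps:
$W = - \frac{1}{453270} \approx -2.2062 \cdot 10^{-6}$
$g{\left(O \right)} = 16$ ($g{\left(O \right)} = 1 + 15 = 16$)
$o = - \frac{619}{3}$ ($o = \frac{-306 - 313}{3} = \frac{1}{3} \left(-619\right) = - \frac{619}{3} \approx -206.33$)
$y{\left(F \right)} = - \frac{619}{3}$
$t{\left(n \right)} = - \frac{3920}{3}$ ($t{\left(n \right)} = \frac{8}{3} \left(-490\right) = - \frac{3920}{3}$)
$\frac{y{\left(g{\left(11 \right)} \right)} + W}{-101003 + t{\left(546 \right)}} = \frac{- \frac{619}{3} - \frac{1}{453270}}{-101003 - \frac{3920}{3}} = - \frac{93524711}{453270 \left(- \frac{306929}{3}\right)} = \left(- \frac{93524711}{453270}\right) \left(- \frac{3}{306929}\right) = \frac{13360673}{6624843230}$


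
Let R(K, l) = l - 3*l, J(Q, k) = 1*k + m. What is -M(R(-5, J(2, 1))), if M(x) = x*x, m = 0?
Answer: -4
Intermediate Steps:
J(Q, k) = k (J(Q, k) = 1*k + 0 = k + 0 = k)
R(K, l) = -2*l
M(x) = x²
-M(R(-5, J(2, 1))) = -(-2*1)² = -1*(-2)² = -1*4 = -4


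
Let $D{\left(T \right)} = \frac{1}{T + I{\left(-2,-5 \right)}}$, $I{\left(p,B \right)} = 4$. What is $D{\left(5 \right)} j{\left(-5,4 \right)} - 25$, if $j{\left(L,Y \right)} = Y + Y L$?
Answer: $- \frac{241}{9} \approx -26.778$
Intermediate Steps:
$j{\left(L,Y \right)} = Y + L Y$
$D{\left(T \right)} = \frac{1}{4 + T}$ ($D{\left(T \right)} = \frac{1}{T + 4} = \frac{1}{4 + T}$)
$D{\left(5 \right)} j{\left(-5,4 \right)} - 25 = \frac{4 \left(1 - 5\right)}{4 + 5} - 25 = \frac{4 \left(-4\right)}{9} - 25 = \frac{1}{9} \left(-16\right) - 25 = - \frac{16}{9} - 25 = - \frac{241}{9}$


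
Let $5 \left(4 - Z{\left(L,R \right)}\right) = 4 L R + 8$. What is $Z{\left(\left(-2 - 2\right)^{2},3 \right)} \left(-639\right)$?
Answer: $23004$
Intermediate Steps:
$Z{\left(L,R \right)} = \frac{12}{5} - \frac{4 L R}{5}$ ($Z{\left(L,R \right)} = 4 - \frac{4 L R + 8}{5} = 4 - \frac{8 + 4 L R}{5} = 4 - \left(\frac{8}{5} + \frac{4 L R}{5}\right) = \frac{12}{5} - \frac{4 L R}{5}$)
$Z{\left(\left(-2 - 2\right)^{2},3 \right)} \left(-639\right) = \left(\frac{12}{5} - \frac{4}{5} \left(-2 - 2\right)^{2} \cdot 3\right) \left(-639\right) = \left(\frac{12}{5} - \frac{4}{5} \left(-4\right)^{2} \cdot 3\right) \left(-639\right) = \left(\frac{12}{5} - \frac{64}{5} \cdot 3\right) \left(-639\right) = \left(\frac{12}{5} - \frac{192}{5}\right) \left(-639\right) = \left(-36\right) \left(-639\right) = 23004$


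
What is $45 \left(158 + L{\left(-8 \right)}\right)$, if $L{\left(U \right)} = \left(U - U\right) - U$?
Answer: $7470$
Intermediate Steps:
$L{\left(U \right)} = - U$ ($L{\left(U \right)} = 0 - U = - U$)
$45 \left(158 + L{\left(-8 \right)}\right) = 45 \left(158 - -8\right) = 45 \left(158 + 8\right) = 45 \cdot 166 = 7470$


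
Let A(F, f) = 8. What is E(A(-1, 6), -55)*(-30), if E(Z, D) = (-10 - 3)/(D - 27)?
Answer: -195/41 ≈ -4.7561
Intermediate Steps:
E(Z, D) = -13/(-27 + D)
E(A(-1, 6), -55)*(-30) = -13/(-27 - 55)*(-30) = -13/(-82)*(-30) = -13*(-1/82)*(-30) = (13/82)*(-30) = -195/41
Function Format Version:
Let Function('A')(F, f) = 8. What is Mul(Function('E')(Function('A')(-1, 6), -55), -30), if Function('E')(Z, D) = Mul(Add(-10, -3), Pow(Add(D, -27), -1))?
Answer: Rational(-195, 41) ≈ -4.7561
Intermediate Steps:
Function('E')(Z, D) = Mul(-13, Pow(Add(-27, D), -1))
Mul(Function('E')(Function('A')(-1, 6), -55), -30) = Mul(Mul(-13, Pow(Add(-27, -55), -1)), -30) = Mul(Mul(-13, Pow(-82, -1)), -30) = Mul(Mul(-13, Rational(-1, 82)), -30) = Mul(Rational(13, 82), -30) = Rational(-195, 41)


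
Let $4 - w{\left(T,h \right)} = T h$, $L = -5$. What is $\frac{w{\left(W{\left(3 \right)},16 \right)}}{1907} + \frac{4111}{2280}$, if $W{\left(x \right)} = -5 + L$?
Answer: $\frac{8213597}{4347960} \approx 1.8891$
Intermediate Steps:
$W{\left(x \right)} = -10$ ($W{\left(x \right)} = -5 - 5 = -10$)
$w{\left(T,h \right)} = 4 - T h$
$\frac{w{\left(W{\left(3 \right)},16 \right)}}{1907} + \frac{4111}{2280} = \frac{4 - \left(-10\right) 16}{1907} + \frac{4111}{2280} = \left(4 + 160\right) \frac{1}{1907} + 4111 \cdot \frac{1}{2280} = 164 \cdot \frac{1}{1907} + \frac{4111}{2280} = \frac{164}{1907} + \frac{4111}{2280} = \frac{8213597}{4347960}$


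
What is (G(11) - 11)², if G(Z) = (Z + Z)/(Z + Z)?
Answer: 100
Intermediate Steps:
G(Z) = 1 (G(Z) = (2*Z)/((2*Z)) = (2*Z)*(1/(2*Z)) = 1)
(G(11) - 11)² = (1 - 11)² = (-10)² = 100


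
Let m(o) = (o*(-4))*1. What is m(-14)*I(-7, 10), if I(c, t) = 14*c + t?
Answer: -4928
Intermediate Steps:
I(c, t) = t + 14*c
m(o) = -4*o (m(o) = -4*o*1 = -4*o)
m(-14)*I(-7, 10) = (-4*(-14))*(10 + 14*(-7)) = 56*(10 - 98) = 56*(-88) = -4928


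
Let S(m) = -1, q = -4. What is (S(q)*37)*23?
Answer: -851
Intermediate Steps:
(S(q)*37)*23 = -1*37*23 = -37*23 = -851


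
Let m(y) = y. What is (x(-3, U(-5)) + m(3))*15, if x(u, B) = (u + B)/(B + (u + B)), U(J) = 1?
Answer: 75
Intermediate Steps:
x(u, B) = (B + u)/(u + 2*B) (x(u, B) = (B + u)/(B + (B + u)) = (B + u)/(u + 2*B))
(x(-3, U(-5)) + m(3))*15 = ((1 - 3)/(-3 + 2*1) + 3)*15 = (-2/(-3 + 2) + 3)*15 = (-2/(-1) + 3)*15 = (-1*(-2) + 3)*15 = (2 + 3)*15 = 5*15 = 75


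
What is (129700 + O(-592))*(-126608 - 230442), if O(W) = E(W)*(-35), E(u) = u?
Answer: -53707461000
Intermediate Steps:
O(W) = -35*W (O(W) = W*(-35) = -35*W)
(129700 + O(-592))*(-126608 - 230442) = (129700 - 35*(-592))*(-126608 - 230442) = (129700 + 20720)*(-357050) = 150420*(-357050) = -53707461000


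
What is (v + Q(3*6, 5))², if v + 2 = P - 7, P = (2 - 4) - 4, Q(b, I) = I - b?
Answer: 784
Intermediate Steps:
P = -6 (P = -2 - 4 = -6)
v = -15 (v = -2 + (-6 - 7) = -2 - 13 = -15)
(v + Q(3*6, 5))² = (-15 + (5 - 3*6))² = (-15 + (5 - 1*18))² = (-15 + (5 - 18))² = (-15 - 13)² = (-28)² = 784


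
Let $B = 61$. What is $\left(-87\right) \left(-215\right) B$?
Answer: $1141005$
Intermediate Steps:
$\left(-87\right) \left(-215\right) B = \left(-87\right) \left(-215\right) 61 = 18705 \cdot 61 = 1141005$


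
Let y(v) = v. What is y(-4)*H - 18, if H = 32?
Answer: -146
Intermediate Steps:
y(-4)*H - 18 = -4*32 - 18 = -128 - 18 = -146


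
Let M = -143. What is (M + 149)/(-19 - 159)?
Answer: -3/89 ≈ -0.033708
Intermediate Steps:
(M + 149)/(-19 - 159) = (-143 + 149)/(-19 - 159) = 6/(-178) = 6*(-1/178) = -3/89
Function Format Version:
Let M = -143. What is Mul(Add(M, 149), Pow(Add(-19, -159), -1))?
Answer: Rational(-3, 89) ≈ -0.033708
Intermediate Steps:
Mul(Add(M, 149), Pow(Add(-19, -159), -1)) = Mul(Add(-143, 149), Pow(Add(-19, -159), -1)) = Mul(6, Pow(-178, -1)) = Mul(6, Rational(-1, 178)) = Rational(-3, 89)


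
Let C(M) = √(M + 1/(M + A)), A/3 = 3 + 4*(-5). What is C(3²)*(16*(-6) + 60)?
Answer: -6*√15834/7 ≈ -107.86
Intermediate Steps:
A = -51 (A = 3*(3 + 4*(-5)) = 3*(3 - 20) = 3*(-17) = -51)
C(M) = √(M + 1/(-51 + M)) (C(M) = √(M + 1/(M - 51)) = √(M + 1/(-51 + M)))
C(3²)*(16*(-6) + 60) = √((1 + 3²*(-51 + 3²))/(-51 + 3²))*(16*(-6) + 60) = √((1 + 9*(-51 + 9))/(-51 + 9))*(-96 + 60) = √((1 + 9*(-42))/(-42))*(-36) = √(-(1 - 378)/42)*(-36) = √(-1/42*(-377))*(-36) = √(377/42)*(-36) = (√15834/42)*(-36) = -6*√15834/7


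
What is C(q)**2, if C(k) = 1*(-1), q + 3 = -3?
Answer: 1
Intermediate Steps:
q = -6 (q = -3 - 3 = -6)
C(k) = -1
C(q)**2 = (-1)**2 = 1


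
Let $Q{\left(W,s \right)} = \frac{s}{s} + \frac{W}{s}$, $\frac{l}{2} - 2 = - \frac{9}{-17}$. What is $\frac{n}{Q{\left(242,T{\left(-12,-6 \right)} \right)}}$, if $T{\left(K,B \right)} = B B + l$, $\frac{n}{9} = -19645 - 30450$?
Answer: $- \frac{52449465}{802} \approx -65398.0$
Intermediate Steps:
$n = -450855$ ($n = 9 \left(-19645 - 30450\right) = 9 \left(-50095\right) = -450855$)
$l = \frac{86}{17}$ ($l = 4 + 2 \left(- \frac{9}{-17}\right) = 4 + 2 \left(\left(-9\right) \left(- \frac{1}{17}\right)\right) = 4 + 2 \cdot \frac{9}{17} = 4 + \frac{18}{17} = \frac{86}{17} \approx 5.0588$)
$T{\left(K,B \right)} = \frac{86}{17} + B^{2}$ ($T{\left(K,B \right)} = B B + \frac{86}{17} = B^{2} + \frac{86}{17} = \frac{86}{17} + B^{2}$)
$Q{\left(W,s \right)} = 1 + \frac{W}{s}$
$\frac{n}{Q{\left(242,T{\left(-12,-6 \right)} \right)}} = - \frac{450855}{\frac{1}{\frac{86}{17} + \left(-6\right)^{2}} \left(242 + \left(\frac{86}{17} + \left(-6\right)^{2}\right)\right)} = - \frac{450855}{\frac{1}{\frac{86}{17} + 36} \left(242 + \left(\frac{86}{17} + 36\right)\right)} = - \frac{450855}{\frac{1}{\frac{698}{17}} \left(242 + \frac{698}{17}\right)} = - \frac{450855}{\frac{17}{698} \cdot \frac{4812}{17}} = - \frac{450855}{\frac{2406}{349}} = \left(-450855\right) \frac{349}{2406} = - \frac{52449465}{802}$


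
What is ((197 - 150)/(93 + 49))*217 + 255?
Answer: 46409/142 ≈ 326.82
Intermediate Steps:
((197 - 150)/(93 + 49))*217 + 255 = (47/142)*217 + 255 = 10199/142 + 255 = 46409/142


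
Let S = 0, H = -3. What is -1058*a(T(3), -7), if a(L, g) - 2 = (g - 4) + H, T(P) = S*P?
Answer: 12696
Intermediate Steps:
T(P) = 0 (T(P) = 0*P = 0)
a(L, g) = -5 + g (a(L, g) = 2 + ((g - 4) - 3) = 2 + ((-4 + g) - 3) = 2 + (-7 + g) = -5 + g)
-1058*a(T(3), -7) = -1058*(-5 - 7) = -1058*(-12) = 12696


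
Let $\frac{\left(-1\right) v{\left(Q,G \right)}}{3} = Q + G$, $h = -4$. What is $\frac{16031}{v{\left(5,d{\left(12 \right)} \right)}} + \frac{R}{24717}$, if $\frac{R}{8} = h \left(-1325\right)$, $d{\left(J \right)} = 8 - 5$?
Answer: $- \frac{43913403}{65912} \approx -666.24$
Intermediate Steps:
$d{\left(J \right)} = 3$ ($d{\left(J \right)} = 8 - 5 = 3$)
$R = 42400$ ($R = 8 \left(\left(-4\right) \left(-1325\right)\right) = 8 \cdot 5300 = 42400$)
$v{\left(Q,G \right)} = - 3 G - 3 Q$ ($v{\left(Q,G \right)} = - 3 \left(Q + G\right) = - 3 \left(G + Q\right) = - 3 G - 3 Q$)
$\frac{16031}{v{\left(5,d{\left(12 \right)} \right)}} + \frac{R}{24717} = \frac{16031}{\left(-3\right) 3 - 15} + \frac{42400}{24717} = \frac{16031}{-9 - 15} + 42400 \cdot \frac{1}{24717} = \frac{16031}{-24} + \frac{42400}{24717} = 16031 \left(- \frac{1}{24}\right) + \frac{42400}{24717} = - \frac{16031}{24} + \frac{42400}{24717} = - \frac{43913403}{65912}$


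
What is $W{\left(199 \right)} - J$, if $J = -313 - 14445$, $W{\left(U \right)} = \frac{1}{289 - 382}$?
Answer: $\frac{1372493}{93} \approx 14758.0$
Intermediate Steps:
$W{\left(U \right)} = - \frac{1}{93}$ ($W{\left(U \right)} = \frac{1}{-93} = - \frac{1}{93}$)
$J = -14758$ ($J = -313 - 14445 = -14758$)
$W{\left(199 \right)} - J = - \frac{1}{93} - -14758 = - \frac{1}{93} + 14758 = \frac{1372493}{93}$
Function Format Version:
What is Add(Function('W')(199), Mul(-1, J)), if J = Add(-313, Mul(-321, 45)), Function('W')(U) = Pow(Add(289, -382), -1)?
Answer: Rational(1372493, 93) ≈ 14758.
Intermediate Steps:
Function('W')(U) = Rational(-1, 93) (Function('W')(U) = Pow(-93, -1) = Rational(-1, 93))
J = -14758 (J = Add(-313, -14445) = -14758)
Add(Function('W')(199), Mul(-1, J)) = Add(Rational(-1, 93), Mul(-1, -14758)) = Add(Rational(-1, 93), 14758) = Rational(1372493, 93)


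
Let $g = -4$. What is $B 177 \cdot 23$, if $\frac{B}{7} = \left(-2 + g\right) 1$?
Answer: $-170982$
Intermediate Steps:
$B = -42$ ($B = 7 \left(-2 - 4\right) 1 = 7 \left(\left(-6\right) 1\right) = 7 \left(-6\right) = -42$)
$B 177 \cdot 23 = \left(-42\right) 177 \cdot 23 = \left(-7434\right) 23 = -170982$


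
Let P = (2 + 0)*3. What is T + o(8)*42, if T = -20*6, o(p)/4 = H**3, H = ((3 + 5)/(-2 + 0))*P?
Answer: -2322552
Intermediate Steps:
P = 6 (P = 2*3 = 6)
H = -24 (H = ((3 + 5)/(-2 + 0))*6 = (8/(-2))*6 = (8*(-1/2))*6 = -4*6 = -24)
o(p) = -55296 (o(p) = 4*(-24)**3 = 4*(-13824) = -55296)
T = -120
T + o(8)*42 = -120 - 55296*42 = -120 - 2322432 = -2322552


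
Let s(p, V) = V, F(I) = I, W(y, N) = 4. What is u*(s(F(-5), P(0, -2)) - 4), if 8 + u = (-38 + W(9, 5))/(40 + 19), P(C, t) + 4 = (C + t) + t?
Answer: 6072/59 ≈ 102.92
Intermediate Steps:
P(C, t) = -4 + C + 2*t (P(C, t) = -4 + ((C + t) + t) = -4 + (C + 2*t) = -4 + C + 2*t)
u = -506/59 (u = -8 + (-38 + 4)/(40 + 19) = -8 - 34/59 = -506/59 ≈ -8.5763)
u*(s(F(-5), P(0, -2)) - 4) = -506*((-4 + 0 + 2*(-2)) - 4)/59 = -506*((-4 + 0 - 4) - 4)/59 = -506*(-8 - 4)/59 = -506/59*(-12) = 6072/59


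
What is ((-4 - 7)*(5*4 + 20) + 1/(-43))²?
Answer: 358004241/1849 ≈ 1.9362e+5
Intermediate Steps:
((-4 - 7)*(5*4 + 20) + 1/(-43))² = (-11*(20 + 20) - 1/43)² = (-11*40 - 1/43)² = (-440 - 1/43)² = (-18921/43)² = 358004241/1849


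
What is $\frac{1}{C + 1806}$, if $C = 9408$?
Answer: $\frac{1}{11214} \approx 8.9174 \cdot 10^{-5}$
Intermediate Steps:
$\frac{1}{C + 1806} = \frac{1}{9408 + 1806} = \frac{1}{11214}$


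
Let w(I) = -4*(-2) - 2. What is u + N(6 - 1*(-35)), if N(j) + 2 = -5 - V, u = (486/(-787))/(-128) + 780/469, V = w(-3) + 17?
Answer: -669276753/23622592 ≈ -28.332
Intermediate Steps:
w(I) = 6 (w(I) = 8 - 2 = 6)
V = 23 (V = 6 + 17 = 23)
u = 39401007/23622592 (u = (486*(-1/787))*(-1/128) + 780*(1/469) = -486/787*(-1/128) + 780/469 = 243/50368 + 780/469 = 39401007/23622592 ≈ 1.6679)
N(j) = -30 (N(j) = -2 + (-5 - 1*23) = -2 + (-5 - 23) = -2 - 28 = -30)
u + N(6 - 1*(-35)) = 39401007/23622592 - 30 = -669276753/23622592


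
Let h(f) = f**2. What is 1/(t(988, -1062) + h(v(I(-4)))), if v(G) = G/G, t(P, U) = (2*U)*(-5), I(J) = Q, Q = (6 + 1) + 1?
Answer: 1/10621 ≈ 9.4153e-5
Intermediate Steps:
Q = 8 (Q = 7 + 1 = 8)
I(J) = 8
t(P, U) = -10*U
v(G) = 1
1/(t(988, -1062) + h(v(I(-4)))) = 1/(-10*(-1062) + 1**2) = 1/(10620 + 1) = 1/10621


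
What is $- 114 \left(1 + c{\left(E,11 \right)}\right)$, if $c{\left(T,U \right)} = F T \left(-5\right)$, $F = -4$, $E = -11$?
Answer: $24966$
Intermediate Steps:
$c{\left(T,U \right)} = 20 T$ ($c{\left(T,U \right)} = - 4 T \left(-5\right) = 20 T$)
$- 114 \left(1 + c{\left(E,11 \right)}\right) = - 114 \left(1 + 20 \left(-11\right)\right) = - 114 \left(1 - 220\right) = \left(-114\right) \left(-219\right) = 24966$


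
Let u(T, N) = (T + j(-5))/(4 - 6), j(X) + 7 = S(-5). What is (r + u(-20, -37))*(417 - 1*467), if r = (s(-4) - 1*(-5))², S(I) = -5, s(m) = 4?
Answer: -4850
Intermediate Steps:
j(X) = -12 (j(X) = -7 - 5 = -12)
u(T, N) = 6 - T/2 (u(T, N) = (T - 12)/(4 - 6) = (-12 + T)/(-2) = (-12 + T)*(-½) = 6 - T/2)
r = 81 (r = (4 - 1*(-5))² = (4 + 5)² = 9² = 81)
(r + u(-20, -37))*(417 - 1*467) = (81 + (6 - ½*(-20)))*(417 - 1*467) = (81 + (6 + 10))*(417 - 467) = (81 + 16)*(-50) = 97*(-50) = -4850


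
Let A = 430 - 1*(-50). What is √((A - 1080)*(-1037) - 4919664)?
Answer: 6*I*√119374 ≈ 2073.0*I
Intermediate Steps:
A = 480 (A = 430 + 50 = 480)
√((A - 1080)*(-1037) - 4919664) = √((480 - 1080)*(-1037) - 4919664) = √(-600*(-1037) - 4919664) = √(622200 - 4919664) = √(-4297464) = 6*I*√119374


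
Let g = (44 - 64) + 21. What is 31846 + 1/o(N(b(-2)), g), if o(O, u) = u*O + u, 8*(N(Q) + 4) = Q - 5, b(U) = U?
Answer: 987218/31 ≈ 31846.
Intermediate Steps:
N(Q) = -37/8 + Q/8 (N(Q) = -4 + (Q - 5)/8 = -4 + (-5 + Q)/8 = -4 + (-5/8 + Q/8) = -37/8 + Q/8)
g = 1 (g = -20 + 21 = 1)
o(O, u) = u + O*u (o(O, u) = O*u + u = u + O*u)
31846 + 1/o(N(b(-2)), g) = 31846 + 1/(1*(1 + (-37/8 + (⅛)*(-2)))) = 31846 + 1/(1*(1 + (-37/8 - ¼))) = 31846 + 1/(1*(1 - 39/8)) = 31846 + 1/(1*(-31/8)) = 31846 + 1/(-31/8) = 31846 - 8/31 = 987218/31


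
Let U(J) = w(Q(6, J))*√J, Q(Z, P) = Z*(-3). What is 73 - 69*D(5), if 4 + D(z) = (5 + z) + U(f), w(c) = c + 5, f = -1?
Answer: -341 + 897*I ≈ -341.0 + 897.0*I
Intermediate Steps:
Q(Z, P) = -3*Z
w(c) = 5 + c
U(J) = -13*√J (U(J) = (5 - 3*6)*√J = (5 - 18)*√J = -13*√J)
D(z) = 1 + z - 13*I (D(z) = -4 + ((5 + z) - 13*I) = -4 + (5 + z - 13*I) = 1 + z - 13*I)
73 - 69*D(5) = 73 - 69*(1 + 5 - 13*I) = 73 - 69*(6 - 13*I) = 73 + (-414 + 897*I) = -341 + 897*I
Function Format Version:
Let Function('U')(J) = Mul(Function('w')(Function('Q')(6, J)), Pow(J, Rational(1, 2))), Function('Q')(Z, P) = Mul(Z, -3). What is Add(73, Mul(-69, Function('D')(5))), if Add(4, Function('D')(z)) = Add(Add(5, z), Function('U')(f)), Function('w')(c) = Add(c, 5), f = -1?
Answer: Add(-341, Mul(897, I)) ≈ Add(-341.00, Mul(897.00, I))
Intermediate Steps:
Function('Q')(Z, P) = Mul(-3, Z)
Function('w')(c) = Add(5, c)
Function('U')(J) = Mul(-13, Pow(J, Rational(1, 2))) (Function('U')(J) = Mul(Add(5, Mul(-3, 6)), Pow(J, Rational(1, 2))) = Mul(Add(5, -18), Pow(J, Rational(1, 2))) = Mul(-13, Pow(J, Rational(1, 2))))
Function('D')(z) = Add(1, z, Mul(-13, I)) (Function('D')(z) = Add(-4, Add(Add(5, z), Mul(-13, Pow(-1, Rational(1, 2))))) = Add(-4, Add(Add(5, z), Mul(-13, I))) = Add(-4, Add(5, z, Mul(-13, I))) = Add(1, z, Mul(-13, I)))
Add(73, Mul(-69, Function('D')(5))) = Add(73, Mul(-69, Add(1, 5, Mul(-13, I)))) = Add(73, Mul(-69, Add(6, Mul(-13, I)))) = Add(73, Add(-414, Mul(897, I))) = Add(-341, Mul(897, I))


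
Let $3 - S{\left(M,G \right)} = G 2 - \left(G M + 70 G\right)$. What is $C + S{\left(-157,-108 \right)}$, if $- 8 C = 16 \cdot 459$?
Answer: $8697$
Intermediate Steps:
$C = -918$ ($C = - \frac{16 \cdot 459}{8} = \left(- \frac{1}{8}\right) 7344 = -918$)
$S{\left(M,G \right)} = 3 + 68 G + G M$ ($S{\left(M,G \right)} = 3 - \left(G 2 - \left(G M + 70 G\right)\right) = 3 - \left(2 G - \left(70 G + G M\right)\right) = 3 - \left(- 68 G - G M\right) = 3 + \left(68 G + G M\right) = 3 + 68 G + G M$)
$C + S{\left(-157,-108 \right)} = -918 + \left(3 + 68 \left(-108\right) - -16956\right) = -918 + \left(3 - 7344 + 16956\right) = -918 + 9615 = 8697$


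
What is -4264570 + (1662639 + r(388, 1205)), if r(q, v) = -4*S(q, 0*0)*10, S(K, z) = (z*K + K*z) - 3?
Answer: -2601811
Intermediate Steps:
S(K, z) = -3 + 2*K*z (S(K, z) = (K*z + K*z) - 3 = 2*K*z - 3 = -3 + 2*K*z)
r(q, v) = 120 (r(q, v) = -4*(-3 + 2*q*(0*0))*10 = -4*(-3 + 2*q*0)*10 = -4*(-3 + 0)*10 = -4*(-3)*10 = 12*10 = 120)
-4264570 + (1662639 + r(388, 1205)) = -4264570 + (1662639 + 120) = -4264570 + 1662759 = -2601811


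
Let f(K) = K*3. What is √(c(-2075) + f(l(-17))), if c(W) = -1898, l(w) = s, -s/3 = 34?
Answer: 2*I*√551 ≈ 46.947*I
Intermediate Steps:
s = -102 (s = -3*34 = -102)
l(w) = -102
f(K) = 3*K
√(c(-2075) + f(l(-17))) = √(-1898 + 3*(-102)) = √(-1898 - 306) = √(-2204) = 2*I*√551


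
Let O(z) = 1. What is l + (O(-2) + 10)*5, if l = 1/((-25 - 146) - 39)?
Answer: 11549/210 ≈ 54.995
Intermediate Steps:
l = -1/210 (l = 1/(-171 - 39) = 1/(-210) = -1/210 ≈ -0.0047619)
l + (O(-2) + 10)*5 = -1/210 + (1 + 10)*5 = -1/210 + 11*5 = -1/210 + 55 = 11549/210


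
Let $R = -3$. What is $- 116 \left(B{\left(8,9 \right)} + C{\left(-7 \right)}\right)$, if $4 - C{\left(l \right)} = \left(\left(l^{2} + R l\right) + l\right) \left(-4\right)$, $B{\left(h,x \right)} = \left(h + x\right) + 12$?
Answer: $-33060$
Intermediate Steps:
$B{\left(h,x \right)} = 12 + h + x$
$C{\left(l \right)} = 4 - 8 l + 4 l^{2}$ ($C{\left(l \right)} = 4 - \left(\left(l^{2} - 3 l\right) + l\right) \left(-4\right) = 4 - \left(l^{2} - 2 l\right) \left(-4\right) = 4 - \left(- 4 l^{2} + 8 l\right) = 4 + \left(- 8 l + 4 l^{2}\right) = 4 - 8 l + 4 l^{2}$)
$- 116 \left(B{\left(8,9 \right)} + C{\left(-7 \right)}\right) = - 116 \left(\left(12 + 8 + 9\right) + \left(4 - -56 + 4 \left(-7\right)^{2}\right)\right) = - 116 \left(29 + \left(4 + 56 + 4 \cdot 49\right)\right) = - 116 \left(29 + \left(4 + 56 + 196\right)\right) = - 116 \left(29 + 256\right) = \left(-116\right) 285 = -33060$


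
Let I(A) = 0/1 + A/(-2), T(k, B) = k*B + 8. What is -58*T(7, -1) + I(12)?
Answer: -64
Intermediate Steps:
T(k, B) = 8 + B*k (T(k, B) = B*k + 8 = 8 + B*k)
I(A) = -A/2 (I(A) = 0*1 + A*(-½) = 0 - A/2 = -A/2)
-58*T(7, -1) + I(12) = -58*(8 - 1*7) - ½*12 = -58*(8 - 7) - 6 = -58*1 - 6 = -58 - 6 = -64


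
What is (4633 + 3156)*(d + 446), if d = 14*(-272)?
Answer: -26186618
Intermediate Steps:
d = -3808
(4633 + 3156)*(d + 446) = (4633 + 3156)*(-3808 + 446) = 7789*(-3362) = -26186618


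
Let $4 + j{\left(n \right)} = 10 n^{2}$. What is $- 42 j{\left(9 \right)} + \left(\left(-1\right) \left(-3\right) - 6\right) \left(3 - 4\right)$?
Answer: $-33849$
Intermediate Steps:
$j{\left(n \right)} = -4 + 10 n^{2}$
$- 42 j{\left(9 \right)} + \left(\left(-1\right) \left(-3\right) - 6\right) \left(3 - 4\right) = - 42 \left(-4 + 10 \cdot 9^{2}\right) + \left(\left(-1\right) \left(-3\right) - 6\right) \left(3 - 4\right) = - 42 \left(-4 + 10 \cdot 81\right) + \left(3 - 6\right) \left(-1\right) = - 42 \left(-4 + 810\right) - -3 = \left(-42\right) 806 + 3 = -33852 + 3 = -33849$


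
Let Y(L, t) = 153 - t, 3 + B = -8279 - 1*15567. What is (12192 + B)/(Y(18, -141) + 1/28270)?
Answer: -329543390/8311381 ≈ -39.650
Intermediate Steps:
B = -23849 (B = -3 + (-8279 - 1*15567) = -3 + (-8279 - 15567) = -3 - 23846 = -23849)
(12192 + B)/(Y(18, -141) + 1/28270) = (12192 - 23849)/((153 - 1*(-141)) + 1/28270) = -11657/((153 + 141) + 1/28270) = -11657/(294 + 1/28270) = -11657/8311381/28270 = -11657*28270/8311381 = -329543390/8311381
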